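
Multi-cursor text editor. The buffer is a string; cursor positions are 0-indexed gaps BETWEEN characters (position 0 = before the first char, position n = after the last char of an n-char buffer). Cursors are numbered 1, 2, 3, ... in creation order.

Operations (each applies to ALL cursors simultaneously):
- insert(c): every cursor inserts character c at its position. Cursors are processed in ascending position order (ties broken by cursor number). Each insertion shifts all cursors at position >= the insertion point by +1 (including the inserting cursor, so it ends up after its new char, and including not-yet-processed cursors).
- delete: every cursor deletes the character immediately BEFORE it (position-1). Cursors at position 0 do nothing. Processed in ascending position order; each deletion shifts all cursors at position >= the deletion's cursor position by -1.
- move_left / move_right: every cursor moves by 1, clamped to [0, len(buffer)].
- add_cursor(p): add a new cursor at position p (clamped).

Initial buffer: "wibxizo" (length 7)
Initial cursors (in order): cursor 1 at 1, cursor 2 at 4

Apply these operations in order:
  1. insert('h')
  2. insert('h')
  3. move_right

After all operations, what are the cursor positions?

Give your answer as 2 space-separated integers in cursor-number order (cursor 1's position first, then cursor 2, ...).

After op 1 (insert('h')): buffer="whibxhizo" (len 9), cursors c1@2 c2@6, authorship .1...2...
After op 2 (insert('h')): buffer="whhibxhhizo" (len 11), cursors c1@3 c2@8, authorship .11...22...
After op 3 (move_right): buffer="whhibxhhizo" (len 11), cursors c1@4 c2@9, authorship .11...22...

Answer: 4 9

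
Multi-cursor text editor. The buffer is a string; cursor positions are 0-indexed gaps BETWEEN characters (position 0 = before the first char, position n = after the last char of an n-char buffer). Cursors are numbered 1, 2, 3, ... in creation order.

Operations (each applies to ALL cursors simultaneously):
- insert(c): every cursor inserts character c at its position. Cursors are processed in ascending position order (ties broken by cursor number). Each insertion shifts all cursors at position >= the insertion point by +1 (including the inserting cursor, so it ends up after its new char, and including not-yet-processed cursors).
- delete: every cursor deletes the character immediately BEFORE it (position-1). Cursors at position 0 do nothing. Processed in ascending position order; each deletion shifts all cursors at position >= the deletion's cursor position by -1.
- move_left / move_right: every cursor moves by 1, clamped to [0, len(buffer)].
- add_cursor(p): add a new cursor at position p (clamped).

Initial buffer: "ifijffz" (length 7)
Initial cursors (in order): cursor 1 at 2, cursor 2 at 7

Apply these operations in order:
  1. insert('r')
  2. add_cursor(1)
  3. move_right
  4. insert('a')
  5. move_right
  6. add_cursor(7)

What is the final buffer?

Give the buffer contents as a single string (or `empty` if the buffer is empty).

After op 1 (insert('r')): buffer="ifrijffzr" (len 9), cursors c1@3 c2@9, authorship ..1.....2
After op 2 (add_cursor(1)): buffer="ifrijffzr" (len 9), cursors c3@1 c1@3 c2@9, authorship ..1.....2
After op 3 (move_right): buffer="ifrijffzr" (len 9), cursors c3@2 c1@4 c2@9, authorship ..1.....2
After op 4 (insert('a')): buffer="ifariajffzra" (len 12), cursors c3@3 c1@6 c2@12, authorship ..31.1....22
After op 5 (move_right): buffer="ifariajffzra" (len 12), cursors c3@4 c1@7 c2@12, authorship ..31.1....22
After op 6 (add_cursor(7)): buffer="ifariajffzra" (len 12), cursors c3@4 c1@7 c4@7 c2@12, authorship ..31.1....22

Answer: ifariajffzra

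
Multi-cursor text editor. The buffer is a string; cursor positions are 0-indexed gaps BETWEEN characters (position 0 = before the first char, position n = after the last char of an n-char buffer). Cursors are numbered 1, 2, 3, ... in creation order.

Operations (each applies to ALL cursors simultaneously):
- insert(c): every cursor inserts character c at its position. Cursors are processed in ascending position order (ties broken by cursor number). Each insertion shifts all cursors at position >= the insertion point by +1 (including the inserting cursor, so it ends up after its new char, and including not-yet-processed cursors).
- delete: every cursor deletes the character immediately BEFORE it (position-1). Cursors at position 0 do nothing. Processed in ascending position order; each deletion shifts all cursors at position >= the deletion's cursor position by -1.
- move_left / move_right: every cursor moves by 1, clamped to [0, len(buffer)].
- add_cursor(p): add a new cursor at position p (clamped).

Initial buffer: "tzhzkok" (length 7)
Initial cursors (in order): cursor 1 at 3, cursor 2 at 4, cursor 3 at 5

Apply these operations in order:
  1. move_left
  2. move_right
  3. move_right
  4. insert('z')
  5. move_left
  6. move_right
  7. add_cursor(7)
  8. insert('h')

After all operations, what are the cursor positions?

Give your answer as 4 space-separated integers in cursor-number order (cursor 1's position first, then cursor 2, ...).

Answer: 6 10 13 10

Derivation:
After op 1 (move_left): buffer="tzhzkok" (len 7), cursors c1@2 c2@3 c3@4, authorship .......
After op 2 (move_right): buffer="tzhzkok" (len 7), cursors c1@3 c2@4 c3@5, authorship .......
After op 3 (move_right): buffer="tzhzkok" (len 7), cursors c1@4 c2@5 c3@6, authorship .......
After op 4 (insert('z')): buffer="tzhzzkzozk" (len 10), cursors c1@5 c2@7 c3@9, authorship ....1.2.3.
After op 5 (move_left): buffer="tzhzzkzozk" (len 10), cursors c1@4 c2@6 c3@8, authorship ....1.2.3.
After op 6 (move_right): buffer="tzhzzkzozk" (len 10), cursors c1@5 c2@7 c3@9, authorship ....1.2.3.
After op 7 (add_cursor(7)): buffer="tzhzzkzozk" (len 10), cursors c1@5 c2@7 c4@7 c3@9, authorship ....1.2.3.
After op 8 (insert('h')): buffer="tzhzzhkzhhozhk" (len 14), cursors c1@6 c2@10 c4@10 c3@13, authorship ....11.224.33.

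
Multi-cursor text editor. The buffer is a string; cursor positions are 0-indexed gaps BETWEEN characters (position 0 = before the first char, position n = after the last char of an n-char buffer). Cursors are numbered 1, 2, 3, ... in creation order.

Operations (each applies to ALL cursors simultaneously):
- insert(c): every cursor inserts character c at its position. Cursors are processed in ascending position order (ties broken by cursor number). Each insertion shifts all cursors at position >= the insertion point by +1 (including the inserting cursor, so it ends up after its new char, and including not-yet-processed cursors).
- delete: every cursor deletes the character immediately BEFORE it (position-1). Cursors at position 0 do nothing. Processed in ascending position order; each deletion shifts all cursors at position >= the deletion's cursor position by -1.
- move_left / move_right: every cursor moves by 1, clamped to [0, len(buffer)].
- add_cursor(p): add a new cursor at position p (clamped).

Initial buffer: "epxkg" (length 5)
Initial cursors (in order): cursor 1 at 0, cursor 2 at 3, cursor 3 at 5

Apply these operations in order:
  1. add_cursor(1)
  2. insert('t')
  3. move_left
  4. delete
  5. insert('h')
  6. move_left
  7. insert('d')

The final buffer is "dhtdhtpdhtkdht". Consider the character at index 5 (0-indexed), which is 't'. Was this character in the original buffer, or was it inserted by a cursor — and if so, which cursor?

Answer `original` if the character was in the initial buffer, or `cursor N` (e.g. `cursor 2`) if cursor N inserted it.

After op 1 (add_cursor(1)): buffer="epxkg" (len 5), cursors c1@0 c4@1 c2@3 c3@5, authorship .....
After op 2 (insert('t')): buffer="tetpxtkgt" (len 9), cursors c1@1 c4@3 c2@6 c3@9, authorship 1.4..2..3
After op 3 (move_left): buffer="tetpxtkgt" (len 9), cursors c1@0 c4@2 c2@5 c3@8, authorship 1.4..2..3
After op 4 (delete): buffer="ttptkt" (len 6), cursors c1@0 c4@1 c2@3 c3@5, authorship 14.2.3
After op 5 (insert('h')): buffer="hthtphtkht" (len 10), cursors c1@1 c4@3 c2@6 c3@9, authorship 1144.22.33
After op 6 (move_left): buffer="hthtphtkht" (len 10), cursors c1@0 c4@2 c2@5 c3@8, authorship 1144.22.33
After op 7 (insert('d')): buffer="dhtdhtpdhtkdht" (len 14), cursors c1@1 c4@4 c2@8 c3@12, authorship 111444.222.333
Authorship (.=original, N=cursor N): 1 1 1 4 4 4 . 2 2 2 . 3 3 3
Index 5: author = 4

Answer: cursor 4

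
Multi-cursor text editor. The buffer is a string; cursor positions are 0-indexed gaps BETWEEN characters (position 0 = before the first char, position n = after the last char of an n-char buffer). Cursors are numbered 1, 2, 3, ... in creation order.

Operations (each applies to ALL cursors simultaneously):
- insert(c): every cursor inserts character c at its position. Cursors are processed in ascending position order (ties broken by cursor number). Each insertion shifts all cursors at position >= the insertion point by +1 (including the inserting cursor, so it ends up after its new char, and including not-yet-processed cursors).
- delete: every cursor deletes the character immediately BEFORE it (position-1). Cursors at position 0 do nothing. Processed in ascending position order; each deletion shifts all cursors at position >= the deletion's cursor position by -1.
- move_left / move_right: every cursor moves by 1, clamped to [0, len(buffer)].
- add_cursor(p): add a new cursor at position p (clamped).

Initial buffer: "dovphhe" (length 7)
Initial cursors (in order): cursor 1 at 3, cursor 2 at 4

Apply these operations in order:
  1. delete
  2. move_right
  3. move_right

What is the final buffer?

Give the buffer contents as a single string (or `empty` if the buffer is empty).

Answer: dohhe

Derivation:
After op 1 (delete): buffer="dohhe" (len 5), cursors c1@2 c2@2, authorship .....
After op 2 (move_right): buffer="dohhe" (len 5), cursors c1@3 c2@3, authorship .....
After op 3 (move_right): buffer="dohhe" (len 5), cursors c1@4 c2@4, authorship .....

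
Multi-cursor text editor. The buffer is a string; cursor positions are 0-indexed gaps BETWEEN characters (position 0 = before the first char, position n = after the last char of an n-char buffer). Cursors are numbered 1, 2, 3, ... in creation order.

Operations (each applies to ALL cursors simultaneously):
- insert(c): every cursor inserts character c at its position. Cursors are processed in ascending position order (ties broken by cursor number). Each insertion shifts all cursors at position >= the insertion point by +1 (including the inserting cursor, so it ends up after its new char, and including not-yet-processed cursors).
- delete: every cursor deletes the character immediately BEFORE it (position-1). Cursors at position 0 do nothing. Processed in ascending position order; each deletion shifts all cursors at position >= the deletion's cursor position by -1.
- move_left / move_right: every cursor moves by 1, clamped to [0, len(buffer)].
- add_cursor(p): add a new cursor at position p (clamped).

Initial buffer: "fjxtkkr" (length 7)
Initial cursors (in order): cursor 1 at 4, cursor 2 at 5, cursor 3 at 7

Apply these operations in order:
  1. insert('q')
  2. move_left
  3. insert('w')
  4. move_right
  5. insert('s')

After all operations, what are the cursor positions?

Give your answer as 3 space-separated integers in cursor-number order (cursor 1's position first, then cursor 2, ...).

Answer: 7 11 16

Derivation:
After op 1 (insert('q')): buffer="fjxtqkqkrq" (len 10), cursors c1@5 c2@7 c3@10, authorship ....1.2..3
After op 2 (move_left): buffer="fjxtqkqkrq" (len 10), cursors c1@4 c2@6 c3@9, authorship ....1.2..3
After op 3 (insert('w')): buffer="fjxtwqkwqkrwq" (len 13), cursors c1@5 c2@8 c3@12, authorship ....11.22..33
After op 4 (move_right): buffer="fjxtwqkwqkrwq" (len 13), cursors c1@6 c2@9 c3@13, authorship ....11.22..33
After op 5 (insert('s')): buffer="fjxtwqskwqskrwqs" (len 16), cursors c1@7 c2@11 c3@16, authorship ....111.222..333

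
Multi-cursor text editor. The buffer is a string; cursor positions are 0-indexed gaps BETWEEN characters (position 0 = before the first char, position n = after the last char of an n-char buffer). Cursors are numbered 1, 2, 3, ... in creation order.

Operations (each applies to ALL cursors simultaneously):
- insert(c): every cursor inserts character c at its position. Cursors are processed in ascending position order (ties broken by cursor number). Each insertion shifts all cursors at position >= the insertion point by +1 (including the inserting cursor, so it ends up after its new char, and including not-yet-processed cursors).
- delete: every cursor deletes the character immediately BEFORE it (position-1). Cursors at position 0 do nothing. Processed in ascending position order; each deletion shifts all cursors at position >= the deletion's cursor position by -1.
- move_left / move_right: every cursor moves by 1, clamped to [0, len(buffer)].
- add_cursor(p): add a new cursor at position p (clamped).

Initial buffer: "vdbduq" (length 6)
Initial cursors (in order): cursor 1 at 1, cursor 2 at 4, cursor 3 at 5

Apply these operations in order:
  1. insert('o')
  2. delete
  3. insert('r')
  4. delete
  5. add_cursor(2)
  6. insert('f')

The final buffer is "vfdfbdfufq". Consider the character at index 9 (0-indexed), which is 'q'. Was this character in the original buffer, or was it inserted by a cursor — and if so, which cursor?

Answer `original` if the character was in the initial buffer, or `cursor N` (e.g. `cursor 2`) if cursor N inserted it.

After op 1 (insert('o')): buffer="vodbdouoq" (len 9), cursors c1@2 c2@6 c3@8, authorship .1...2.3.
After op 2 (delete): buffer="vdbduq" (len 6), cursors c1@1 c2@4 c3@5, authorship ......
After op 3 (insert('r')): buffer="vrdbdrurq" (len 9), cursors c1@2 c2@6 c3@8, authorship .1...2.3.
After op 4 (delete): buffer="vdbduq" (len 6), cursors c1@1 c2@4 c3@5, authorship ......
After op 5 (add_cursor(2)): buffer="vdbduq" (len 6), cursors c1@1 c4@2 c2@4 c3@5, authorship ......
After op 6 (insert('f')): buffer="vfdfbdfufq" (len 10), cursors c1@2 c4@4 c2@7 c3@9, authorship .1.4..2.3.
Authorship (.=original, N=cursor N): . 1 . 4 . . 2 . 3 .
Index 9: author = original

Answer: original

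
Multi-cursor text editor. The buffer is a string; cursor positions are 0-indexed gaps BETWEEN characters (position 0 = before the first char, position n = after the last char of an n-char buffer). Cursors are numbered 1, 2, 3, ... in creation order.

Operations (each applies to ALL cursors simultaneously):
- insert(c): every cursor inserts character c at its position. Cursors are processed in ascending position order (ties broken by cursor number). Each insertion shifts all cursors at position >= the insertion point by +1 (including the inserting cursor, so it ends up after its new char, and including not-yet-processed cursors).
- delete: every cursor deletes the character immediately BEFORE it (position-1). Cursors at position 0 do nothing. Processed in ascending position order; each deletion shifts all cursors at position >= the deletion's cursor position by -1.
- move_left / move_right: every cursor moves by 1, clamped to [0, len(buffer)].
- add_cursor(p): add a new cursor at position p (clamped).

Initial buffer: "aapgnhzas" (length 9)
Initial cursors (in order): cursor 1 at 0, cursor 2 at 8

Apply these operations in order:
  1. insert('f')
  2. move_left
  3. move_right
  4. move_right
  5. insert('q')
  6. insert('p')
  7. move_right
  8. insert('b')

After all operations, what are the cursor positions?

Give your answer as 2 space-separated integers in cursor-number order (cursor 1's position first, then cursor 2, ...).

After op 1 (insert('f')): buffer="faapgnhzafs" (len 11), cursors c1@1 c2@10, authorship 1........2.
After op 2 (move_left): buffer="faapgnhzafs" (len 11), cursors c1@0 c2@9, authorship 1........2.
After op 3 (move_right): buffer="faapgnhzafs" (len 11), cursors c1@1 c2@10, authorship 1........2.
After op 4 (move_right): buffer="faapgnhzafs" (len 11), cursors c1@2 c2@11, authorship 1........2.
After op 5 (insert('q')): buffer="faqapgnhzafsq" (len 13), cursors c1@3 c2@13, authorship 1.1.......2.2
After op 6 (insert('p')): buffer="faqpapgnhzafsqp" (len 15), cursors c1@4 c2@15, authorship 1.11.......2.22
After op 7 (move_right): buffer="faqpapgnhzafsqp" (len 15), cursors c1@5 c2@15, authorship 1.11.......2.22
After op 8 (insert('b')): buffer="faqpabpgnhzafsqpb" (len 17), cursors c1@6 c2@17, authorship 1.11.1......2.222

Answer: 6 17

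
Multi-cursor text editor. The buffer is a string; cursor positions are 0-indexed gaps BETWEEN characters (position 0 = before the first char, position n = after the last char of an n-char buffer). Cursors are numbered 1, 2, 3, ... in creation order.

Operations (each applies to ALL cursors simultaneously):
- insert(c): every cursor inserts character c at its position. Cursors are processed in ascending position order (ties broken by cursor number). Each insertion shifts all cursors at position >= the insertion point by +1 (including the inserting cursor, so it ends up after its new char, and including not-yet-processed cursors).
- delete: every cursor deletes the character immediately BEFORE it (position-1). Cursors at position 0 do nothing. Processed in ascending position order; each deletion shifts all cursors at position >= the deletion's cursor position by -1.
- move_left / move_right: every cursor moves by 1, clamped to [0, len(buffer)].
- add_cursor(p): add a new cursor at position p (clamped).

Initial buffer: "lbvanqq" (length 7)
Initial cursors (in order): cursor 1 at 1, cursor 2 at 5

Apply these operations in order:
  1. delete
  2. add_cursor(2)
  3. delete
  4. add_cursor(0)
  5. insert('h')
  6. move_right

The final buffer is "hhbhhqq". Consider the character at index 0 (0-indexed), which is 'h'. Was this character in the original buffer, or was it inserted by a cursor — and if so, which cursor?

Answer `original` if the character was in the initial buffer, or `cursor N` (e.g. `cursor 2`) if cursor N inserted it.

After op 1 (delete): buffer="bvaqq" (len 5), cursors c1@0 c2@3, authorship .....
After op 2 (add_cursor(2)): buffer="bvaqq" (len 5), cursors c1@0 c3@2 c2@3, authorship .....
After op 3 (delete): buffer="bqq" (len 3), cursors c1@0 c2@1 c3@1, authorship ...
After op 4 (add_cursor(0)): buffer="bqq" (len 3), cursors c1@0 c4@0 c2@1 c3@1, authorship ...
After op 5 (insert('h')): buffer="hhbhhqq" (len 7), cursors c1@2 c4@2 c2@5 c3@5, authorship 14.23..
After op 6 (move_right): buffer="hhbhhqq" (len 7), cursors c1@3 c4@3 c2@6 c3@6, authorship 14.23..
Authorship (.=original, N=cursor N): 1 4 . 2 3 . .
Index 0: author = 1

Answer: cursor 1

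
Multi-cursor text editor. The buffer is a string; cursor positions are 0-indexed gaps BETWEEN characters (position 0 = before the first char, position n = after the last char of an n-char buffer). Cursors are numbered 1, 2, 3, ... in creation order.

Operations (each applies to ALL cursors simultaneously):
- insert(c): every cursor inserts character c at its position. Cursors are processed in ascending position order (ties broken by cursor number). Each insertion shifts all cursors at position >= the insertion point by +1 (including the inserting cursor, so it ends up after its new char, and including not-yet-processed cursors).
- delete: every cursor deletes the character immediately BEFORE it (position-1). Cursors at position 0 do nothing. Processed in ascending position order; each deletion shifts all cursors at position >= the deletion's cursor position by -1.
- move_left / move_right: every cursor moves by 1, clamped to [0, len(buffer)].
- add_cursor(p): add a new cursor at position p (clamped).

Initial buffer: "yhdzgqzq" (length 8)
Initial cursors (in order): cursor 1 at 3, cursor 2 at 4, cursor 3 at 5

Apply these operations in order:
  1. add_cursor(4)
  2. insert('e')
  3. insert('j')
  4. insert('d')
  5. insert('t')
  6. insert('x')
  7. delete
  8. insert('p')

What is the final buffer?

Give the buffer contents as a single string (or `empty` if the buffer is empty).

After op 1 (add_cursor(4)): buffer="yhdzgqzq" (len 8), cursors c1@3 c2@4 c4@4 c3@5, authorship ........
After op 2 (insert('e')): buffer="yhdezeegeqzq" (len 12), cursors c1@4 c2@7 c4@7 c3@9, authorship ...1.24.3...
After op 3 (insert('j')): buffer="yhdejzeejjgejqzq" (len 16), cursors c1@5 c2@10 c4@10 c3@13, authorship ...11.2424.33...
After op 4 (insert('d')): buffer="yhdejdzeejjddgejdqzq" (len 20), cursors c1@6 c2@13 c4@13 c3@17, authorship ...111.242424.333...
After op 5 (insert('t')): buffer="yhdejdtzeejjddttgejdtqzq" (len 24), cursors c1@7 c2@16 c4@16 c3@21, authorship ...1111.24242424.3333...
After op 6 (insert('x')): buffer="yhdejdtxzeejjddttxxgejdtxqzq" (len 28), cursors c1@8 c2@19 c4@19 c3@25, authorship ...11111.2424242424.33333...
After op 7 (delete): buffer="yhdejdtzeejjddttgejdtqzq" (len 24), cursors c1@7 c2@16 c4@16 c3@21, authorship ...1111.24242424.3333...
After op 8 (insert('p')): buffer="yhdejdtpzeejjddttppgejdtpqzq" (len 28), cursors c1@8 c2@19 c4@19 c3@25, authorship ...11111.2424242424.33333...

Answer: yhdejdtpzeejjddttppgejdtpqzq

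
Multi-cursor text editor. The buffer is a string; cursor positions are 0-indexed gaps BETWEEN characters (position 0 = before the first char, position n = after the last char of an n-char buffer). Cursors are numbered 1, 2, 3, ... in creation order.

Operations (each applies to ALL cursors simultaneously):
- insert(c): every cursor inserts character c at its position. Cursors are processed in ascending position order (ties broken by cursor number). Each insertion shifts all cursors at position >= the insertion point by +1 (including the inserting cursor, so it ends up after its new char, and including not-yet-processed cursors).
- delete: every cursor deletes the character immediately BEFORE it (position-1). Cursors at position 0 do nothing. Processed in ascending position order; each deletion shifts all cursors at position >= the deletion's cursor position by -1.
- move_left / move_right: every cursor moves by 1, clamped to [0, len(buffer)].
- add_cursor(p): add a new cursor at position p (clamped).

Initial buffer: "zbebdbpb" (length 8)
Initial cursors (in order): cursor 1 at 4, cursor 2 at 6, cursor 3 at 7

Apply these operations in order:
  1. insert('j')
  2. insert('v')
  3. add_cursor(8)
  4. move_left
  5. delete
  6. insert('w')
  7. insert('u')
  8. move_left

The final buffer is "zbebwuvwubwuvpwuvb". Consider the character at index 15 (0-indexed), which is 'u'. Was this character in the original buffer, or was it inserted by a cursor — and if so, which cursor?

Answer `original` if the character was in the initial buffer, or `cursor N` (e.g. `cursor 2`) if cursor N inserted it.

Answer: cursor 3

Derivation:
After op 1 (insert('j')): buffer="zbebjdbjpjb" (len 11), cursors c1@5 c2@8 c3@10, authorship ....1..2.3.
After op 2 (insert('v')): buffer="zbebjvdbjvpjvb" (len 14), cursors c1@6 c2@10 c3@13, authorship ....11..22.33.
After op 3 (add_cursor(8)): buffer="zbebjvdbjvpjvb" (len 14), cursors c1@6 c4@8 c2@10 c3@13, authorship ....11..22.33.
After op 4 (move_left): buffer="zbebjvdbjvpjvb" (len 14), cursors c1@5 c4@7 c2@9 c3@12, authorship ....11..22.33.
After op 5 (delete): buffer="zbebvbvpvb" (len 10), cursors c1@4 c4@5 c2@6 c3@8, authorship ....1.2.3.
After op 6 (insert('w')): buffer="zbebwvwbwvpwvb" (len 14), cursors c1@5 c4@7 c2@9 c3@12, authorship ....114.22.33.
After op 7 (insert('u')): buffer="zbebwuvwubwuvpwuvb" (len 18), cursors c1@6 c4@9 c2@12 c3@16, authorship ....11144.222.333.
After op 8 (move_left): buffer="zbebwuvwubwuvpwuvb" (len 18), cursors c1@5 c4@8 c2@11 c3@15, authorship ....11144.222.333.
Authorship (.=original, N=cursor N): . . . . 1 1 1 4 4 . 2 2 2 . 3 3 3 .
Index 15: author = 3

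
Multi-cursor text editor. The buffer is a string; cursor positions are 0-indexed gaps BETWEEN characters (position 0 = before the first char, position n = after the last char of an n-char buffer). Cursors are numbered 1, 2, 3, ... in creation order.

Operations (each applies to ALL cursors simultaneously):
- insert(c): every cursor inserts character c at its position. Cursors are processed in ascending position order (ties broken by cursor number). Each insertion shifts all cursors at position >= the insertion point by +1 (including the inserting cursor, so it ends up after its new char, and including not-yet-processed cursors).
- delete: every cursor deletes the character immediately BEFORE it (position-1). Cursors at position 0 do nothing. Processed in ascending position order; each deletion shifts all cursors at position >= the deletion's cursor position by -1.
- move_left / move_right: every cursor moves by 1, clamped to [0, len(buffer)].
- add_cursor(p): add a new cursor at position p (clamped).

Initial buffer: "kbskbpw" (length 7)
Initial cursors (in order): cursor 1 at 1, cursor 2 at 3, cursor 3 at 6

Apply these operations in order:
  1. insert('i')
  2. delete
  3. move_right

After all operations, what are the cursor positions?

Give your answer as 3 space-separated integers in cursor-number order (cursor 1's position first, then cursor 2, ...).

After op 1 (insert('i')): buffer="kibsikbpiw" (len 10), cursors c1@2 c2@5 c3@9, authorship .1..2...3.
After op 2 (delete): buffer="kbskbpw" (len 7), cursors c1@1 c2@3 c3@6, authorship .......
After op 3 (move_right): buffer="kbskbpw" (len 7), cursors c1@2 c2@4 c3@7, authorship .......

Answer: 2 4 7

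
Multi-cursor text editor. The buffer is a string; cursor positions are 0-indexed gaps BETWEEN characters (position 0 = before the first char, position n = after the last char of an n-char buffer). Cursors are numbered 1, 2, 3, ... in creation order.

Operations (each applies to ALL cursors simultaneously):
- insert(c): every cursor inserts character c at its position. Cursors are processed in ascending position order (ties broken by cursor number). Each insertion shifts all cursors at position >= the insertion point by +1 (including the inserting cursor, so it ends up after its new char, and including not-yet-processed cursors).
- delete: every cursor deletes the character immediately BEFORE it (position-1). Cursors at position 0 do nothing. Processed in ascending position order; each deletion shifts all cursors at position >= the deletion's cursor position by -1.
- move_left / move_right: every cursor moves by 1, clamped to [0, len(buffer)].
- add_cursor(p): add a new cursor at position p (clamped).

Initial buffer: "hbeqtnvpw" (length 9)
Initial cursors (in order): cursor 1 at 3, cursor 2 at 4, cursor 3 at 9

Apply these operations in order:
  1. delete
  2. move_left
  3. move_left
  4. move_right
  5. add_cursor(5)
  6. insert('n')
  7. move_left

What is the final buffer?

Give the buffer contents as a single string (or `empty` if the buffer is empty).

Answer: hnnbtnvnnp

Derivation:
After op 1 (delete): buffer="hbtnvp" (len 6), cursors c1@2 c2@2 c3@6, authorship ......
After op 2 (move_left): buffer="hbtnvp" (len 6), cursors c1@1 c2@1 c3@5, authorship ......
After op 3 (move_left): buffer="hbtnvp" (len 6), cursors c1@0 c2@0 c3@4, authorship ......
After op 4 (move_right): buffer="hbtnvp" (len 6), cursors c1@1 c2@1 c3@5, authorship ......
After op 5 (add_cursor(5)): buffer="hbtnvp" (len 6), cursors c1@1 c2@1 c3@5 c4@5, authorship ......
After op 6 (insert('n')): buffer="hnnbtnvnnp" (len 10), cursors c1@3 c2@3 c3@9 c4@9, authorship .12....34.
After op 7 (move_left): buffer="hnnbtnvnnp" (len 10), cursors c1@2 c2@2 c3@8 c4@8, authorship .12....34.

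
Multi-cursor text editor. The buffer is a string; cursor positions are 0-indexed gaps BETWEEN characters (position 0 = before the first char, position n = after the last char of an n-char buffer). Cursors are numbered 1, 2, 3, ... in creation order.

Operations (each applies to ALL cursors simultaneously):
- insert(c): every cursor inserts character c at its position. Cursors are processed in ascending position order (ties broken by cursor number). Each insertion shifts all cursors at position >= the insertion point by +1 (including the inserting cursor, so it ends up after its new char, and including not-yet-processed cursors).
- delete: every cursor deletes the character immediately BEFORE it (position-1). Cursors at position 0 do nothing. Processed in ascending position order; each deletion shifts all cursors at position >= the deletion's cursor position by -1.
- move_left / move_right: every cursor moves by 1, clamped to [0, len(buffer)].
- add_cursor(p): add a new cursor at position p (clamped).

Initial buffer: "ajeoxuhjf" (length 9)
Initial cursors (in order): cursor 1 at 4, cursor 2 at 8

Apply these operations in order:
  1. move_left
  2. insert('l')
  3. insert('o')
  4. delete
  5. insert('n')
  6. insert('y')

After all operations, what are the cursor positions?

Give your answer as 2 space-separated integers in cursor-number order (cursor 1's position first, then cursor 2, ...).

After op 1 (move_left): buffer="ajeoxuhjf" (len 9), cursors c1@3 c2@7, authorship .........
After op 2 (insert('l')): buffer="ajeloxuhljf" (len 11), cursors c1@4 c2@9, authorship ...1....2..
After op 3 (insert('o')): buffer="ajelooxuhlojf" (len 13), cursors c1@5 c2@11, authorship ...11....22..
After op 4 (delete): buffer="ajeloxuhljf" (len 11), cursors c1@4 c2@9, authorship ...1....2..
After op 5 (insert('n')): buffer="ajelnoxuhlnjf" (len 13), cursors c1@5 c2@11, authorship ...11....22..
After op 6 (insert('y')): buffer="ajelnyoxuhlnyjf" (len 15), cursors c1@6 c2@13, authorship ...111....222..

Answer: 6 13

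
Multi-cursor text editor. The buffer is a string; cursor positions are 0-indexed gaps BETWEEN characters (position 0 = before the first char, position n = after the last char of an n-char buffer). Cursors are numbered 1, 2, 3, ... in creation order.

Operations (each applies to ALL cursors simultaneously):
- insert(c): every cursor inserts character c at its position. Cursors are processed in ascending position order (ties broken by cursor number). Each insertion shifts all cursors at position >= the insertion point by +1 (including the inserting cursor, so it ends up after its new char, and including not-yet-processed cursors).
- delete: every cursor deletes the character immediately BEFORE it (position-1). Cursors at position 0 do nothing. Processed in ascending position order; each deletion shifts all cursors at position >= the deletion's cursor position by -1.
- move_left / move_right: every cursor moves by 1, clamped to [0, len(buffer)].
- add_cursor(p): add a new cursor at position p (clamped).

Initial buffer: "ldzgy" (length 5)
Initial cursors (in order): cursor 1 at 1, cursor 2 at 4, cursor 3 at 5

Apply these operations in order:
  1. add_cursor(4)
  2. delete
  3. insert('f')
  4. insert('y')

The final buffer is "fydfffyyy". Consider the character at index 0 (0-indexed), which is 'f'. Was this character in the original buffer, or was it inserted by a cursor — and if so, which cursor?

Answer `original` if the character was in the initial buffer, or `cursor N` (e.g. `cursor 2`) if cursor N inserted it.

Answer: cursor 1

Derivation:
After op 1 (add_cursor(4)): buffer="ldzgy" (len 5), cursors c1@1 c2@4 c4@4 c3@5, authorship .....
After op 2 (delete): buffer="d" (len 1), cursors c1@0 c2@1 c3@1 c4@1, authorship .
After op 3 (insert('f')): buffer="fdfff" (len 5), cursors c1@1 c2@5 c3@5 c4@5, authorship 1.234
After op 4 (insert('y')): buffer="fydfffyyy" (len 9), cursors c1@2 c2@9 c3@9 c4@9, authorship 11.234234
Authorship (.=original, N=cursor N): 1 1 . 2 3 4 2 3 4
Index 0: author = 1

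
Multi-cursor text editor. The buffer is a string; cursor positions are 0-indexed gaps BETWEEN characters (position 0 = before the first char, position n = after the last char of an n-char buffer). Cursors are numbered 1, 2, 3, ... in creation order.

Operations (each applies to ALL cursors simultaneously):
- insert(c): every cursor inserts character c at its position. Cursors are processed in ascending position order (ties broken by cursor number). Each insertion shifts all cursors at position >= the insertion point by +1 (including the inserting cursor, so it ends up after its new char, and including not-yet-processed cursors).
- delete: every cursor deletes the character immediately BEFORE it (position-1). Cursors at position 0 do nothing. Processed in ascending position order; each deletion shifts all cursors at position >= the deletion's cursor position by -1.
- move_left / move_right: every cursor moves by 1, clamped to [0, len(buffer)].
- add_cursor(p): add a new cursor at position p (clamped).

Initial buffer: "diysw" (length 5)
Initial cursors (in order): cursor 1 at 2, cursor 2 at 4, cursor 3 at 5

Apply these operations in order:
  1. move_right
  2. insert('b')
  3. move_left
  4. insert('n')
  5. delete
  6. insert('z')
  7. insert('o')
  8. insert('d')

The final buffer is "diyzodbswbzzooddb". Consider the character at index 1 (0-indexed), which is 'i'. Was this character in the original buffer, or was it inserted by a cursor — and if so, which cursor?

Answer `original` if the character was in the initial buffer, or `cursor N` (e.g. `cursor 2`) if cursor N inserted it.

After op 1 (move_right): buffer="diysw" (len 5), cursors c1@3 c2@5 c3@5, authorship .....
After op 2 (insert('b')): buffer="diybswbb" (len 8), cursors c1@4 c2@8 c3@8, authorship ...1..23
After op 3 (move_left): buffer="diybswbb" (len 8), cursors c1@3 c2@7 c3@7, authorship ...1..23
After op 4 (insert('n')): buffer="diynbswbnnb" (len 11), cursors c1@4 c2@10 c3@10, authorship ...11..2233
After op 5 (delete): buffer="diybswbb" (len 8), cursors c1@3 c2@7 c3@7, authorship ...1..23
After op 6 (insert('z')): buffer="diyzbswbzzb" (len 11), cursors c1@4 c2@10 c3@10, authorship ...11..2233
After op 7 (insert('o')): buffer="diyzobswbzzoob" (len 14), cursors c1@5 c2@13 c3@13, authorship ...111..223233
After op 8 (insert('d')): buffer="diyzodbswbzzooddb" (len 17), cursors c1@6 c2@16 c3@16, authorship ...1111..22323233
Authorship (.=original, N=cursor N): . . . 1 1 1 1 . . 2 2 3 2 3 2 3 3
Index 1: author = original

Answer: original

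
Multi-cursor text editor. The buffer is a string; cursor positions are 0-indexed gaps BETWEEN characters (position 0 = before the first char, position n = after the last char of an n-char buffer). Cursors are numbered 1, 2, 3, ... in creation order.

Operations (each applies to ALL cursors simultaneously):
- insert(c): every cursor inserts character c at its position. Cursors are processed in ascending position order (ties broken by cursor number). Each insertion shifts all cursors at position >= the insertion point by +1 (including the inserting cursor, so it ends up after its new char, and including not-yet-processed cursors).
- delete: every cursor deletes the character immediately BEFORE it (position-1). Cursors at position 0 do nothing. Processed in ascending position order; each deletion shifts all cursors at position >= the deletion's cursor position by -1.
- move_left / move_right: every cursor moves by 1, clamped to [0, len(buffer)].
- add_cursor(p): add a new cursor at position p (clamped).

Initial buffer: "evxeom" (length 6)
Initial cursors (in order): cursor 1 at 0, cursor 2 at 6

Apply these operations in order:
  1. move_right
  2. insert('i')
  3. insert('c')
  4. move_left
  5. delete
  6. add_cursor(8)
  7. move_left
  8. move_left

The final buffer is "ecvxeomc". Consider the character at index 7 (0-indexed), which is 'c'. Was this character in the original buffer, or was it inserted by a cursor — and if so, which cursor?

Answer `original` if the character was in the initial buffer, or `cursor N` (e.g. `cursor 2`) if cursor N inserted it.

After op 1 (move_right): buffer="evxeom" (len 6), cursors c1@1 c2@6, authorship ......
After op 2 (insert('i')): buffer="eivxeomi" (len 8), cursors c1@2 c2@8, authorship .1.....2
After op 3 (insert('c')): buffer="eicvxeomic" (len 10), cursors c1@3 c2@10, authorship .11.....22
After op 4 (move_left): buffer="eicvxeomic" (len 10), cursors c1@2 c2@9, authorship .11.....22
After op 5 (delete): buffer="ecvxeomc" (len 8), cursors c1@1 c2@7, authorship .1.....2
After op 6 (add_cursor(8)): buffer="ecvxeomc" (len 8), cursors c1@1 c2@7 c3@8, authorship .1.....2
After op 7 (move_left): buffer="ecvxeomc" (len 8), cursors c1@0 c2@6 c3@7, authorship .1.....2
After op 8 (move_left): buffer="ecvxeomc" (len 8), cursors c1@0 c2@5 c3@6, authorship .1.....2
Authorship (.=original, N=cursor N): . 1 . . . . . 2
Index 7: author = 2

Answer: cursor 2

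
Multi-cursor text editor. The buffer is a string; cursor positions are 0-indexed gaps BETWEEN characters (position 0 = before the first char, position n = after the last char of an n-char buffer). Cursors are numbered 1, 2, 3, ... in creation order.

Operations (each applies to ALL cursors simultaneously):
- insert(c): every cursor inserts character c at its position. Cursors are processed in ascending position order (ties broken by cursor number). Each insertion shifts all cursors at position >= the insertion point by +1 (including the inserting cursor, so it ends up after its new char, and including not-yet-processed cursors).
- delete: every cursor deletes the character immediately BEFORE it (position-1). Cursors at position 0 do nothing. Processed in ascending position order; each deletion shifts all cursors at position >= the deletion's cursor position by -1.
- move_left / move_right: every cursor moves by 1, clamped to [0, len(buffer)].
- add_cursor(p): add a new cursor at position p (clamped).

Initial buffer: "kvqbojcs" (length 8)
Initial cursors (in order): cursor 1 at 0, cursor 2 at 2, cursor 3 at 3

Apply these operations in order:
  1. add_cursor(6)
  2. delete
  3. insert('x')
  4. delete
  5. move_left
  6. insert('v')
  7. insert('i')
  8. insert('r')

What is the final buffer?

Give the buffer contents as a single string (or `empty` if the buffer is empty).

Answer: vvviiirrrkbvirocs

Derivation:
After op 1 (add_cursor(6)): buffer="kvqbojcs" (len 8), cursors c1@0 c2@2 c3@3 c4@6, authorship ........
After op 2 (delete): buffer="kbocs" (len 5), cursors c1@0 c2@1 c3@1 c4@3, authorship .....
After op 3 (insert('x')): buffer="xkxxboxcs" (len 9), cursors c1@1 c2@4 c3@4 c4@7, authorship 1.23..4..
After op 4 (delete): buffer="kbocs" (len 5), cursors c1@0 c2@1 c3@1 c4@3, authorship .....
After op 5 (move_left): buffer="kbocs" (len 5), cursors c1@0 c2@0 c3@0 c4@2, authorship .....
After op 6 (insert('v')): buffer="vvvkbvocs" (len 9), cursors c1@3 c2@3 c3@3 c4@6, authorship 123..4...
After op 7 (insert('i')): buffer="vvviiikbviocs" (len 13), cursors c1@6 c2@6 c3@6 c4@10, authorship 123123..44...
After op 8 (insert('r')): buffer="vvviiirrrkbvirocs" (len 17), cursors c1@9 c2@9 c3@9 c4@14, authorship 123123123..444...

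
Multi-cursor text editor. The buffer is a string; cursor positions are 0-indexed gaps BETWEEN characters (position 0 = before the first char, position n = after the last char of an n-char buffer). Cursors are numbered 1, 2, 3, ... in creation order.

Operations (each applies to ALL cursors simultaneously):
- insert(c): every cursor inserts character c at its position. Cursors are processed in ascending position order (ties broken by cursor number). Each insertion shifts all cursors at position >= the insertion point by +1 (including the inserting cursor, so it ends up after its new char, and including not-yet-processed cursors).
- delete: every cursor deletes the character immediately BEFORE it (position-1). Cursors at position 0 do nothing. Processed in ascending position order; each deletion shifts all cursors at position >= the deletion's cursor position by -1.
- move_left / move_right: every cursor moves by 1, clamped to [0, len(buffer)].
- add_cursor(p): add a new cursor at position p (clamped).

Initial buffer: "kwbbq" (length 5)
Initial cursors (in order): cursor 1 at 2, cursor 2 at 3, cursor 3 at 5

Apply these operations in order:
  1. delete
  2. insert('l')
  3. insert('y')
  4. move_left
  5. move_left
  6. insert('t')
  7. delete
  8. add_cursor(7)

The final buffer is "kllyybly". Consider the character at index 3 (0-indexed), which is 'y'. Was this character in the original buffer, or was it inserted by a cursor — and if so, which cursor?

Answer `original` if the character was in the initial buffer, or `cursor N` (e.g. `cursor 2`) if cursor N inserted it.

After op 1 (delete): buffer="kb" (len 2), cursors c1@1 c2@1 c3@2, authorship ..
After op 2 (insert('l')): buffer="kllbl" (len 5), cursors c1@3 c2@3 c3@5, authorship .12.3
After op 3 (insert('y')): buffer="kllyybly" (len 8), cursors c1@5 c2@5 c3@8, authorship .1212.33
After op 4 (move_left): buffer="kllyybly" (len 8), cursors c1@4 c2@4 c3@7, authorship .1212.33
After op 5 (move_left): buffer="kllyybly" (len 8), cursors c1@3 c2@3 c3@6, authorship .1212.33
After op 6 (insert('t')): buffer="kllttyybtly" (len 11), cursors c1@5 c2@5 c3@9, authorship .121212.333
After op 7 (delete): buffer="kllyybly" (len 8), cursors c1@3 c2@3 c3@6, authorship .1212.33
After op 8 (add_cursor(7)): buffer="kllyybly" (len 8), cursors c1@3 c2@3 c3@6 c4@7, authorship .1212.33
Authorship (.=original, N=cursor N): . 1 2 1 2 . 3 3
Index 3: author = 1

Answer: cursor 1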